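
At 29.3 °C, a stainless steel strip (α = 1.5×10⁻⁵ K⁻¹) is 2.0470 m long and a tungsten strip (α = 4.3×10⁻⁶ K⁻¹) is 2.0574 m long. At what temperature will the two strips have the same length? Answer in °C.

L₁(1 + α₁ΔT) = L₂(1 + α₂ΔT) ⇒ ΔT = (L₂ − L₁)/(α₁L₁ − α₂L₂)
L₂ − L₁ = 2.0574 − 2.0470 = 1.04×10⁻² m
α₁L₁ − α₂L₂ = 1.5×10⁻⁵×2.0470 − 4.3×10⁻⁶×2.0574 = 2.185818×10⁻⁵ m/K
ΔT = 1.04×10⁻² / 2.185818×10⁻⁵ = 475.794 K
T = 29.3 + 475.794 = 505.094 °C

T = 505.1 °C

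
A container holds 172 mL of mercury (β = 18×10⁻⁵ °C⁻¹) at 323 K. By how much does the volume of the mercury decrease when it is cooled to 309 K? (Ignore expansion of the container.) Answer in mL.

|ΔT| = |309 − 323| = 14 K
ΔV = βV₀ΔT = (18×10⁻⁵)(172)(14) = 0.433 mL

ΔV = 0.433 mL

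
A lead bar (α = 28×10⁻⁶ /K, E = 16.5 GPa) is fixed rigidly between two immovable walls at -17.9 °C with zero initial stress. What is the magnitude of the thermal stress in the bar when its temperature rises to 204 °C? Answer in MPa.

σ = 103 MPa

Fully constrained: the free strain ε = αΔT is blocked, so σ = Eε = EαΔT.
|ΔT| = 221.9 K
σ = 16.5×10⁹ × 28×10⁻⁶ × 221.9 = 1.03×10⁸ Pa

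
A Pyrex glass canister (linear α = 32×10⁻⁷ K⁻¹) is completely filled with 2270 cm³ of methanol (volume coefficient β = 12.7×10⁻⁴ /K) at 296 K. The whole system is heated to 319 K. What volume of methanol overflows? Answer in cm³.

65.8 cm³

The canister also expands: β_container ≈ 3α = 9.6×10⁻⁶ /K
Net overflow = V₀(β_liq − 3α_cont)ΔT
β − 3α = 1.27×10⁻³ − 9.6×10⁻⁶ = 1.2604×10⁻³ /K; ΔT = 23 K
ΔV = 2270 × 1.2604×10⁻³ × 23 = 65.8 cm³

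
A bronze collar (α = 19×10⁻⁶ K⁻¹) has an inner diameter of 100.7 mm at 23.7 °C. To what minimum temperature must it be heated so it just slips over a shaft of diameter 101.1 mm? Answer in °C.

Required Δd = 101.1 − 100.7 = 0.4 mm
Δd = αd₀ΔT ⇒ ΔT = Δd/(αd₀) = 0.4 / (19×10⁻⁶ × 100.7) = 209.06 K
T_min = 23.7 + 209.06 = 232.76 °C

T = 233 °C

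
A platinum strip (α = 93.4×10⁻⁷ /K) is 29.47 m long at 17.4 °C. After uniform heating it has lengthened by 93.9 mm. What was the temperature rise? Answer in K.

ΔL = αL₀ΔT ⇒ ΔT = ΔL / (αL₀)
ΔT = 93.9×10⁻³ m / (93.4×10⁻⁷ × 29.47 m) = 341.14 K

ΔT = 341 K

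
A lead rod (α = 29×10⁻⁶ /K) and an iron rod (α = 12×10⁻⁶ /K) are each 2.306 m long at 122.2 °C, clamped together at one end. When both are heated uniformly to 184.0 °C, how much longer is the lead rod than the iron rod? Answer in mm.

ΔT = 61.8 K
lead: ΔL = 29×10⁻⁶ × 2.306 m × 61.8 = 4.1328×10⁻³ m = 4.1328 mm
iron: ΔL = 12×10⁻⁶ × 2.306 m × 61.8 = 1.7101×10⁻³ m = 1.7101 mm
difference = 4.1328 − 1.7101 = 2.4227 mm

2.42 mm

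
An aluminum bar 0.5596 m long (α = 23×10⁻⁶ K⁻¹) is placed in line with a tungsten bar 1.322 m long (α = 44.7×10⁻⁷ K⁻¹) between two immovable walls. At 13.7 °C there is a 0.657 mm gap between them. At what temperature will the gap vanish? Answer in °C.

T = 48.7 °C

α₁L₁ = 1.28708×10⁻⁵ m/K, α₂L₂ = 5.90934×10⁻⁶ m/K → total 1.878014×10⁻⁵ m/K
ΔT = g/(α₁L₁+α₂L₂) = 6.57×10⁻⁴ / 1.878014×10⁻⁵ = 34.984 K
T = 13.7 + 34.984 = 48.684 °C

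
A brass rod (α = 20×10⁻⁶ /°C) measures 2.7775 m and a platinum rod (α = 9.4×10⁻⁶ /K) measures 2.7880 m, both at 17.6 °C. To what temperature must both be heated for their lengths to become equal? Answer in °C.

Equal length when α₁L₁ΔT − α₂L₂ΔT = L₂ − L₁ = 1.05×10⁻² m
α₁L₁ = 5.555×10⁻⁵, α₂L₂ = 2.62072×10⁻⁵ → Δ(αL) = 2.93428×10⁻⁵ m/K
ΔT = 1.05×10⁻² / 2.93428×10⁻⁵ = 357.839 K, so T = 17.6 + 357.839 = 375.439 °C

T = 375.4 °C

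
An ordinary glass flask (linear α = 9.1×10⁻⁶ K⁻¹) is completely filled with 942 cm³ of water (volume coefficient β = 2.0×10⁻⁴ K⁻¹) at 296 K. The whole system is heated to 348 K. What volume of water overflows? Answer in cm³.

The flask also expands: β_container ≈ 3α = 2.73×10⁻⁵ /K
Net overflow = V₀(β_liq − 3α_cont)ΔT
β − 3α = 2.00×10⁻⁴ − 2.73×10⁻⁵ = 1.727×10⁻⁴ /K; ΔT = 52 K
ΔV = 942 × 1.727×10⁻⁴ × 52 = 8.46 cm³

8.46 cm³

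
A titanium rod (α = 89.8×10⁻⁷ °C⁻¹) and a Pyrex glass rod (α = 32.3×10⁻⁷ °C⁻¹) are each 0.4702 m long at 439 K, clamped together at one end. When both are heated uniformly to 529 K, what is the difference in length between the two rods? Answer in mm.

ΔT = 90 K
titanium: ΔL = 89.8×10⁻⁷ × 0.4702 m × 90 = 3.8002×10⁻⁴ m = 0.38002 mm
Pyrex glass: ΔL = 32.3×10⁻⁷ × 0.4702 m × 90 = 1.3669×10⁻⁴ m = 0.13669 mm
difference = 0.38002 − 0.13669 = 0.24333 mm

0.243 mm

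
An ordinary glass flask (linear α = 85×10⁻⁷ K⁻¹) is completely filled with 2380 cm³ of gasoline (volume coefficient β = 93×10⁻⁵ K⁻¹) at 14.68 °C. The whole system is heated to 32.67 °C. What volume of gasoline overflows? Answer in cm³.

The flask also expands: β_container ≈ 3α = 2.55×10⁻⁵ /K
Net overflow = V₀(β_liq − 3α_cont)ΔT
β − 3α = 9.30×10⁻⁴ − 2.55×10⁻⁵ = 9.045×10⁻⁴ /K; ΔT = 17.99 K
ΔV = 2380 × 9.045×10⁻⁴ × 17.99 = 38.7 cm³

38.7 cm³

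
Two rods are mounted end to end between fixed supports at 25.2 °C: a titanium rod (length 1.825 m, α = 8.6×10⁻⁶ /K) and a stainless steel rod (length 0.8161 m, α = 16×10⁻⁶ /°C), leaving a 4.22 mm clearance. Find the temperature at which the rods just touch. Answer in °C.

T = 172 °C

Gap closes when ΔL₁ + ΔL₂ = 4.22 mm = 4.22×10⁻³ m
(α₁L₁ + α₂L₂)ΔT = g
α₁L₁ + α₂L₂ = 8.6×10⁻⁶×1.825 + 16×10⁻⁶×0.8161 = 2.87526×10⁻⁵ m/K
ΔT = 4.22×10⁻³ / 2.87526×10⁻⁵ = 146.77 K
T = 25.2 + 146.77 = 171.97 °C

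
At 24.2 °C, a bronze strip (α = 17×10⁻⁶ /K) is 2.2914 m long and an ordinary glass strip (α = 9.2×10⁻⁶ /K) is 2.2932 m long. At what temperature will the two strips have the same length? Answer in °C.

Equal length when α₁L₁ΔT − α₂L₂ΔT = L₂ − L₁ = 1.80×10⁻³ m
α₁L₁ = 3.89538×10⁻⁵, α₂L₂ = 2.109744×10⁻⁵ → Δ(αL) = 1.785636×10⁻⁵ m/K
ΔT = 1.80×10⁻³ / 1.785636×10⁻⁵ = 100.804 K, so T = 24.2 + 100.804 = 125.004 °C

T = 125.0 °C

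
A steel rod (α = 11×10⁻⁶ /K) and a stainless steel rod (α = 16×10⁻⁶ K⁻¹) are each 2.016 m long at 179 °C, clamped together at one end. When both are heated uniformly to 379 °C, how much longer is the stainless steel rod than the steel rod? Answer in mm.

2.02 mm

ΔT = 200 K
steel: ΔL = 11×10⁻⁶ × 2.016 m × 200 = 4.4352×10⁻³ m = 4.4352 mm
stainless steel: ΔL = 16×10⁻⁶ × 2.016 m × 200 = 6.4512×10⁻³ m = 6.4512 mm
difference = 6.4512 − 4.4352 = 2.0160 mm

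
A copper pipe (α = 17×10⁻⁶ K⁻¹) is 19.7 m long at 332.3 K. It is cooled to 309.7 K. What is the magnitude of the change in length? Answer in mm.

|ΔT| = |309.7 − 332.3| = 22.6 K
ΔL = αL₀ΔT = (17×10⁻⁶)(19.7)(22.6) = 7.57×10⁻³ m

ΔL = 7.57 mm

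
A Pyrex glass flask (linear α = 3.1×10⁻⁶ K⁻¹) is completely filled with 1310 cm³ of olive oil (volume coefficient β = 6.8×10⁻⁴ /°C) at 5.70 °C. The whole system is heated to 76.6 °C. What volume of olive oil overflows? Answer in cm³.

The flask also expands: β_container ≈ 3α = 9.3×10⁻⁶ /K
Net overflow = V₀(β_liq − 3α_cont)ΔT
β − 3α = 6.80×10⁻⁴ − 9.3×10⁻⁶ = 6.707×10⁻⁴ /K; ΔT = 70.90 K
ΔV = 1310 × 6.707×10⁻⁴ × 70.90 = 62.3 cm³

62.3 cm³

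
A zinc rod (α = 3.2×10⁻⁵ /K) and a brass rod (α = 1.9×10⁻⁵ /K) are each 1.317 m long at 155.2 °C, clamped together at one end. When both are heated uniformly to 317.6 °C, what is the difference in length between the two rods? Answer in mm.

ΔT = 162.4 K
zinc: ΔL = 3.2×10⁻⁵ × 1.317 m × 162.4 = 6.8442×10⁻³ m = 6.8442 mm
brass: ΔL = 1.9×10⁻⁵ × 1.317 m × 162.4 = 4.0637×10⁻³ m = 4.0637 mm
difference = 6.8442 − 4.0637 = 2.7805 mm

2.78 mm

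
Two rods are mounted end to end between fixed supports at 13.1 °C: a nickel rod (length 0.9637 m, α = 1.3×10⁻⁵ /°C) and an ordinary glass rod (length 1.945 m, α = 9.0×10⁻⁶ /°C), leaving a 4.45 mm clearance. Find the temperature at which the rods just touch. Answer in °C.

T = 161 °C

Gap closes when ΔL₁ + ΔL₂ = 4.45 mm = 4.45×10⁻³ m
(α₁L₁ + α₂L₂)ΔT = g
α₁L₁ + α₂L₂ = 1.3×10⁻⁵×0.9637 + 9.0×10⁻⁶×1.945 = 3.00331×10⁻⁵ m/K
ΔT = 4.45×10⁻³ / 3.00331×10⁻⁵ = 148.17 K
T = 13.1 + 148.17 = 161.27 °C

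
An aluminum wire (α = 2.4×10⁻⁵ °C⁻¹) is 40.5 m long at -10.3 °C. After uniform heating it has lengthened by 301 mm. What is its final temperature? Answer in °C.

ΔL = αL₀ΔT ⇒ ΔT = ΔL / (αL₀)
ΔT = 301×10⁻³ m / (2.4×10⁻⁵ × 40.5 m) = 309.67 K
T = -10.3 + 309.67 = 299.37 °C

T = 299 °C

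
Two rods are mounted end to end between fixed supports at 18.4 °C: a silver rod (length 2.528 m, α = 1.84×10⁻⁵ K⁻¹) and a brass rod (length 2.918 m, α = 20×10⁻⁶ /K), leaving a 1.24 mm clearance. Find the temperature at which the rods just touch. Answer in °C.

Gap closes when ΔL₁ + ΔL₂ = 1.24 mm = 1.24×10⁻³ m
(α₁L₁ + α₂L₂)ΔT = g
α₁L₁ + α₂L₂ = 1.84×10⁻⁵×2.528 + 20×10⁻⁶×2.918 = 1.048752×10⁻⁴ m/K
ΔT = 1.24×10⁻³ / 1.048752×10⁻⁴ = 11.824 K
T = 18.4 + 11.824 = 30.224 °C

T = 30.2 °C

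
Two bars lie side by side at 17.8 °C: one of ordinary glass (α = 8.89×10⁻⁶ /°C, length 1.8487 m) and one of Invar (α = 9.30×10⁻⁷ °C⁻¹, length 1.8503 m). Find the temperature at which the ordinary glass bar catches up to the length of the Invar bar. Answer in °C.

T = 126.5 °C

Equal length when α₁L₁ΔT − α₂L₂ΔT = L₂ − L₁ = 1.60×10⁻³ m
α₁L₁ = 1.6434943×10⁻⁵, α₂L₂ = 1.720779×10⁻⁶ → Δ(αL) = 1.4714164×10⁻⁵ m/K
ΔT = 1.60×10⁻³ / 1.4714164×10⁻⁵ = 108.739 K, so T = 17.8 + 108.739 = 126.539 °C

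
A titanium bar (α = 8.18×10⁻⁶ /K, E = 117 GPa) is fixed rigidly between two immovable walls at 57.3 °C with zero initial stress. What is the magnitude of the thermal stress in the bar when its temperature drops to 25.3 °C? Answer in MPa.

Fully constrained: the free strain ε = αΔT is blocked, so σ = Eε = EαΔT.
|ΔT| = 32.0 K
σ = 117×10⁹ × 8.18×10⁻⁶ × 32.0 = 3.06×10⁷ Pa

σ = 30.6 MPa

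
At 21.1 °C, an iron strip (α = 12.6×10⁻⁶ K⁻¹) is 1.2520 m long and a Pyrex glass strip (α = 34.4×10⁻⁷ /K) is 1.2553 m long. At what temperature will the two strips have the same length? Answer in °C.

T = 309.1 °C

L₁(1 + α₁ΔT) = L₂(1 + α₂ΔT) ⇒ ΔT = (L₂ − L₁)/(α₁L₁ − α₂L₂)
L₂ − L₁ = 1.2553 − 1.2520 = 3.30×10⁻³ m
α₁L₁ − α₂L₂ = 12.6×10⁻⁶×1.2520 − 34.4×10⁻⁷×1.2553 = 1.1456968×10⁻⁵ m/K
ΔT = 3.30×10⁻³ / 1.1456968×10⁻⁵ = 288.034 K
T = 21.1 + 288.034 = 309.134 °C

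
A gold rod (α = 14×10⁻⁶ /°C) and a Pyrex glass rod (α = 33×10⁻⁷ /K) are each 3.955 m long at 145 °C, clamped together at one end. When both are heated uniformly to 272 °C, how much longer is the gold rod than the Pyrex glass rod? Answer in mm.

ΔT = 127 K
gold: ΔL = 14×10⁻⁶ × 3.955 m × 127 = 7.0320×10⁻³ m = 7.0320 mm
Pyrex glass: ΔL = 33×10⁻⁷ × 3.955 m × 127 = 1.6575×10⁻³ m = 1.6575 mm
difference = 7.0320 − 1.6575 = 5.3745 mm

5.37 mm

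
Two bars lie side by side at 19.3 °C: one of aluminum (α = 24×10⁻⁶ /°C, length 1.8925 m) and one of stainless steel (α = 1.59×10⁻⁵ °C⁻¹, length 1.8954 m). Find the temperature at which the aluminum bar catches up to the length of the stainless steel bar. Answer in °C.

T = 209.1 °C

Equal length when α₁L₁ΔT − α₂L₂ΔT = L₂ − L₁ = 2.90×10⁻³ m
α₁L₁ = 4.542×10⁻⁵, α₂L₂ = 3.013686×10⁻⁵ → Δ(αL) = 1.528314×10⁻⁵ m/K
ΔT = 2.90×10⁻³ / 1.528314×10⁻⁵ = 189.752 K, so T = 19.3 + 189.752 = 209.052 °C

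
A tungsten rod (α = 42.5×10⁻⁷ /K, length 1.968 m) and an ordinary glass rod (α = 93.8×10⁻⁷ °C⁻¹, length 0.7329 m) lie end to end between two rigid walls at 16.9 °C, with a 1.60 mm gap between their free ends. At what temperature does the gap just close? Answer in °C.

T = 122 °C

Gap closes when ΔL₁ + ΔL₂ = 1.60 mm = 1.60×10⁻³ m
(α₁L₁ + α₂L₂)ΔT = g
α₁L₁ + α₂L₂ = 42.5×10⁻⁷×1.968 + 93.8×10⁻⁷×0.7329 = 1.5238602×10⁻⁵ m/K
ΔT = 1.60×10⁻³ / 1.5238602×10⁻⁵ = 105.00 K
T = 16.9 + 105.00 = 121.90 °C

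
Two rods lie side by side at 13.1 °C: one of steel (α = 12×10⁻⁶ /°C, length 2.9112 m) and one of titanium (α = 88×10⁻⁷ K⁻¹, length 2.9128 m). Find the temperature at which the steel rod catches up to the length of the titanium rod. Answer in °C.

Equal length when α₁L₁ΔT − α₂L₂ΔT = L₂ − L₁ = 1.60×10⁻³ m
α₁L₁ = 3.49344×10⁻⁵, α₂L₂ = 2.563264×10⁻⁵ → Δ(αL) = 9.30176×10⁻⁶ m/K
ΔT = 1.60×10⁻³ / 9.30176×10⁻⁶ = 172.010 K, so T = 13.1 + 172.010 = 185.110 °C

T = 185.1 °C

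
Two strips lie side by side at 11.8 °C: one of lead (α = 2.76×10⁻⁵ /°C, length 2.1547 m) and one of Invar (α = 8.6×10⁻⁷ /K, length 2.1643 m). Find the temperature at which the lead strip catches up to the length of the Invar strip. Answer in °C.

Equal length when α₁L₁ΔT − α₂L₂ΔT = L₂ − L₁ = 9.60×10⁻³ m
α₁L₁ = 5.946972×10⁻⁵, α₂L₂ = 1.861298×10⁻⁶ → Δ(αL) = 5.7608422×10⁻⁵ m/K
ΔT = 9.60×10⁻³ / 5.7608422×10⁻⁵ = 166.642 K, so T = 11.8 + 166.642 = 178.442 °C

T = 178.4 °C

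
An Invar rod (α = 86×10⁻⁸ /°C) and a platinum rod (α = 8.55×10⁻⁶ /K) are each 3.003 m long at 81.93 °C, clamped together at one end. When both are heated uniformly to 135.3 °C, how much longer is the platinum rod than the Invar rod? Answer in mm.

1.23 mm

ΔT = 53.37 K
Invar: ΔL = 86×10⁻⁸ × 3.003 m × 53.37 = 1.3783×10⁻⁴ m = 0.13783 mm
platinum: ΔL = 8.55×10⁻⁶ × 3.003 m × 53.37 = 1.3703×10⁻³ m = 1.3703 mm
difference = 1.3703 − 0.13783 = 1.23247 mm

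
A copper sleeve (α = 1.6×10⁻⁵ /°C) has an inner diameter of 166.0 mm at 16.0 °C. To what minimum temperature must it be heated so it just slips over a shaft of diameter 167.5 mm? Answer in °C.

T = 581 °C

Required Δd = 167.5 − 166.0 = 1.5 mm
Δd = αd₀ΔT ⇒ ΔT = Δd/(αd₀) = 1.5 / (1.6×10⁻⁵ × 166.0) = 564.76 K
T_min = 16.0 + 564.76 = 580.76 °C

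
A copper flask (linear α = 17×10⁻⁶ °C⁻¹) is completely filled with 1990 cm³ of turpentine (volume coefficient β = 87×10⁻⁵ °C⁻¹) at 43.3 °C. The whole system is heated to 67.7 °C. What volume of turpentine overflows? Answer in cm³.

The flask also expands: β_container ≈ 3α = 5.1×10⁻⁵ /K
Net overflow = V₀(β_liq − 3α_cont)ΔT
β − 3α = 8.70×10⁻⁴ − 5.1×10⁻⁵ = 8.19×10⁻⁴ /K; ΔT = 24.4 K
ΔV = 1990 × 8.19×10⁻⁴ × 24.4 = 39.8 cm³

39.8 cm³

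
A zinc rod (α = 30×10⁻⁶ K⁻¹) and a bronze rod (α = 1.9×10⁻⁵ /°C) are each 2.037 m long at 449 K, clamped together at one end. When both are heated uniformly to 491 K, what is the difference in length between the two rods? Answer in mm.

0.941 mm

ΔT = 42 K
zinc: ΔL = 30×10⁻⁶ × 2.037 m × 42 = 2.5666×10⁻³ m = 2.5666 mm
bronze: ΔL = 1.9×10⁻⁵ × 2.037 m × 42 = 1.6255×10⁻³ m = 1.6255 mm
difference = 2.5666 − 1.6255 = 0.9411 mm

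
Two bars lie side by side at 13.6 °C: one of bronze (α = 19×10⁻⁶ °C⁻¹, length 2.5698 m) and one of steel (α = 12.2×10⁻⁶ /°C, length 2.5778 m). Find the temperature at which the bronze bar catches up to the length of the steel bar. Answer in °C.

Equal length when α₁L₁ΔT − α₂L₂ΔT = L₂ − L₁ = 8.00×10⁻³ m
α₁L₁ = 4.88262×10⁻⁵, α₂L₂ = 3.144916×10⁻⁵ → Δ(αL) = 1.737704×10⁻⁵ m/K
ΔT = 8.00×10⁻³ / 1.737704×10⁻⁵ = 460.378 K, so T = 13.6 + 460.378 = 473.978 °C

T = 474.0 °C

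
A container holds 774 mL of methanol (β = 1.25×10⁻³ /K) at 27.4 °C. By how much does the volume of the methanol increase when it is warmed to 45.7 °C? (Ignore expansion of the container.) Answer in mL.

ΔV = 17.7 mL

|ΔT| = |45.7 − 27.4| = 18.3 K
ΔV = βV₀ΔT = (1.25×10⁻³)(774)(18.3) = 17.7 mL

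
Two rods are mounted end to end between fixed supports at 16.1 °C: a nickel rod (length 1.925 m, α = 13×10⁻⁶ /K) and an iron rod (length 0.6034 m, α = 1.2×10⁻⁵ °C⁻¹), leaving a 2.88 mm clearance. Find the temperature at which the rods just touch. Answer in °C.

Gap closes when ΔL₁ + ΔL₂ = 2.88 mm = 2.88×10⁻³ m
(α₁L₁ + α₂L₂)ΔT = g
α₁L₁ + α₂L₂ = 13×10⁻⁶×1.925 + 1.2×10⁻⁵×0.6034 = 3.22658×10⁻⁵ m/K
ΔT = 2.88×10⁻³ / 3.22658×10⁻⁵ = 89.26 K
T = 16.1 + 89.26 = 105.36 °C

T = 105 °C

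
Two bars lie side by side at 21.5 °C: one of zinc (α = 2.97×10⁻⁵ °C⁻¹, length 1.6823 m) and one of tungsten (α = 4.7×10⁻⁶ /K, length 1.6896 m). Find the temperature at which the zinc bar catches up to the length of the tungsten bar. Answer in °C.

T = 195.2 °C

Equal length when α₁L₁ΔT − α₂L₂ΔT = L₂ − L₁ = 7.30×10⁻³ m
α₁L₁ = 4.996431×10⁻⁵, α₂L₂ = 7.94112×10⁻⁶ → Δ(αL) = 4.202319×10⁻⁵ m/K
ΔT = 7.30×10⁻³ / 4.202319×10⁻⁵ = 173.714 K, so T = 21.5 + 173.714 = 195.214 °C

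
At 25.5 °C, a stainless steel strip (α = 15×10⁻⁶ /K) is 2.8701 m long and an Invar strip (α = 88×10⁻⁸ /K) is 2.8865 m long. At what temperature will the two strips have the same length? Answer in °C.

L₁(1 + α₁ΔT) = L₂(1 + α₂ΔT) ⇒ ΔT = (L₂ − L₁)/(α₁L₁ − α₂L₂)
L₂ − L₁ = 2.8865 − 2.8701 = 1.64×10⁻² m
α₁L₁ − α₂L₂ = 15×10⁻⁶×2.8701 − 88×10⁻⁸×2.8865 = 4.051138×10⁻⁵ m/K
ΔT = 1.64×10⁻² / 4.051138×10⁻⁵ = 404.825 K
T = 25.5 + 404.825 = 430.325 °C

T = 430.3 °C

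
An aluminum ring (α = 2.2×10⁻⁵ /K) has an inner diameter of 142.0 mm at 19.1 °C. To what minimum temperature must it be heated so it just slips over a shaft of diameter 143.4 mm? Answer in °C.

T = 467 °C

Required Δd = 143.4 − 142.0 = 1.4 mm
Δd = αd₀ΔT ⇒ ΔT = Δd/(αd₀) = 1.4 / (2.2×10⁻⁵ × 142.0) = 448.14 K
T_min = 19.1 + 448.14 = 467.24 °C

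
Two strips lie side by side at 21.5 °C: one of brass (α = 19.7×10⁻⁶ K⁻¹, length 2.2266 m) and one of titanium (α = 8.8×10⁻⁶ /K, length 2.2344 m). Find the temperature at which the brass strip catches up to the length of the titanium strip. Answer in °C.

T = 343.8 °C

Equal length when α₁L₁ΔT − α₂L₂ΔT = L₂ − L₁ = 7.80×10⁻³ m
α₁L₁ = 4.386402×10⁻⁵, α₂L₂ = 1.966272×10⁻⁵ → Δ(αL) = 2.42013×10⁻⁵ m/K
ΔT = 7.80×10⁻³ / 2.42013×10⁻⁵ = 322.297 K, so T = 21.5 + 322.297 = 343.797 °C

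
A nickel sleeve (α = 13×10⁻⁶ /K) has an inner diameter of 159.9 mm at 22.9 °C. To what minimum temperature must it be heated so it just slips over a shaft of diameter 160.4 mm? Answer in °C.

Required Δd = 160.4 − 159.9 = 0.5 mm
Δd = αd₀ΔT ⇒ ΔT = Δd/(αd₀) = 0.5 / (13×10⁻⁶ × 159.9) = 240.53 K
T_min = 22.9 + 240.53 = 263.43 °C

T = 263 °C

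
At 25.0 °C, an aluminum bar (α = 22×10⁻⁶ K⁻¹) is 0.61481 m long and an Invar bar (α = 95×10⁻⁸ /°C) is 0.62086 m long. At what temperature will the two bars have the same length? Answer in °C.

T = 492.7 °C

L₁(1 + α₁ΔT) = L₂(1 + α₂ΔT) ⇒ ΔT = (L₂ − L₁)/(α₁L₁ − α₂L₂)
L₂ − L₁ = 0.62086 − 0.61481 = 6.05×10⁻³ m
α₁L₁ − α₂L₂ = 22×10⁻⁶×0.61481 − 95×10⁻⁸×0.62086 = 1.2936003×10⁻⁵ m/K
ΔT = 6.05×10⁻³ / 1.2936003×10⁻⁵ = 467.687 K
T = 25.0 + 467.687 = 492.687 °C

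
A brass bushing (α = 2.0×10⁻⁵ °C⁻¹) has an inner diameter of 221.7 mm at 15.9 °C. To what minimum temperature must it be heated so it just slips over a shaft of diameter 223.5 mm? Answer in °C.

Required Δd = 223.5 − 221.7 = 1.8 mm
Δd = αd₀ΔT ⇒ ΔT = Δd/(αd₀) = 1.8 / (2.0×10⁻⁵ × 221.7) = 405.95 K
T_min = 15.9 + 405.95 = 421.85 °C

T = 422 °C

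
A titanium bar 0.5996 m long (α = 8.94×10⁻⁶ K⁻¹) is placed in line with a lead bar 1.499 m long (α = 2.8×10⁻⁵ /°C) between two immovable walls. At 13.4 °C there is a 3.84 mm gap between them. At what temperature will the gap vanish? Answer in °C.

T = 94.5 °C

α₁L₁ = 5.360424×10⁻⁶ m/K, α₂L₂ = 4.1972×10⁻⁵ m/K → total 4.7332424×10⁻⁵ m/K
ΔT = g/(α₁L₁+α₂L₂) = 3.84×10⁻³ / 4.7332424×10⁻⁵ = 81.128 K
T = 13.4 + 81.128 = 94.528 °C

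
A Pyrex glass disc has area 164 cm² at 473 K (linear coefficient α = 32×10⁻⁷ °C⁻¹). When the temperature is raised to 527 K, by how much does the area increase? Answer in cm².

ΔA = 0.0567 cm²

Area coefficient ≈ 2α; |ΔT| = 54 K
ΔA = 2αA₀ΔT = 2(32×10⁻⁷)(164)(54) = 0.0567 cm²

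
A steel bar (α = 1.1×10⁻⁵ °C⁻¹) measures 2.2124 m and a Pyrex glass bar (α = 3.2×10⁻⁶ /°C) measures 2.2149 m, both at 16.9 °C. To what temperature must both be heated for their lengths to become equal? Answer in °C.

Equal length when α₁L₁ΔT − α₂L₂ΔT = L₂ − L₁ = 2.50×10⁻³ m
α₁L₁ = 2.43364×10⁻⁵, α₂L₂ = 7.08768×10⁻⁶ → Δ(αL) = 1.724872×10⁻⁵ m/K
ΔT = 2.50×10⁻³ / 1.724872×10⁻⁵ = 144.938 K, so T = 16.9 + 144.938 = 161.838 °C

T = 161.8 °C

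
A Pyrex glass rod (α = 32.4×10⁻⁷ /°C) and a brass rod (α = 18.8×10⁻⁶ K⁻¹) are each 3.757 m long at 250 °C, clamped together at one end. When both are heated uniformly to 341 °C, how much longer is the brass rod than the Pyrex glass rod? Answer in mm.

ΔT = 91 K
Pyrex glass: ΔL = 32.4×10⁻⁷ × 3.757 m × 91 = 1.1077×10⁻³ m = 1.1077 mm
brass: ΔL = 18.8×10⁻⁶ × 3.757 m × 91 = 6.4275×10⁻³ m = 6.4275 mm
difference = 6.4275 − 1.1077 = 5.3198 mm

5.32 mm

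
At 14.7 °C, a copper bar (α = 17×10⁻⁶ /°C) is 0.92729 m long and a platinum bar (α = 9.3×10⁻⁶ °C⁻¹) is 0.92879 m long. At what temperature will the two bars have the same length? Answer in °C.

T = 225.2 °C

Equal length when α₁L₁ΔT − α₂L₂ΔT = L₂ − L₁ = 1.50×10⁻³ m
α₁L₁ = 1.576393×10⁻⁵, α₂L₂ = 8.637747×10⁻⁶ → Δ(αL) = 7.126183×10⁻⁶ m/K
ΔT = 1.50×10⁻³ / 7.126183×10⁻⁶ = 210.491 K, so T = 14.7 + 210.491 = 225.191 °C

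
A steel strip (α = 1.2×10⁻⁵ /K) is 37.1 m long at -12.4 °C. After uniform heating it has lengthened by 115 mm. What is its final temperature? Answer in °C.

ΔL = αL₀ΔT ⇒ ΔT = ΔL / (αL₀)
ΔT = 115×10⁻³ m / (1.2×10⁻⁵ × 37.1 m) = 258.31 K
T = -12.4 + 258.31 = 245.91 °C

T = 246 °C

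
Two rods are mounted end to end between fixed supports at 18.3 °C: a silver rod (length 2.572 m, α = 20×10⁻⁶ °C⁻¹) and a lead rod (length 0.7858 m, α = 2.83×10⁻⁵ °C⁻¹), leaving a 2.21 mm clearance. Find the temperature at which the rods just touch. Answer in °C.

α₁L₁ = 5.144×10⁻⁵ m/K, α₂L₂ = 2.223814×10⁻⁵ m/K → total 7.367814×10⁻⁵ m/K
ΔT = g/(α₁L₁+α₂L₂) = 2.21×10⁻³ / 7.367814×10⁻⁵ = 29.995 K
T = 18.3 + 29.995 = 48.295 °C

T = 48.3 °C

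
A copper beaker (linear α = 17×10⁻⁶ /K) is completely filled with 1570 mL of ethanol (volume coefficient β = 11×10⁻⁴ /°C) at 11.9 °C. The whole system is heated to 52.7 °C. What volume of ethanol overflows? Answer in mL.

67.2 mL

The beaker also expands: β_container ≈ 3α = 5.1×10⁻⁵ /K
Net overflow = V₀(β_liq − 3α_cont)ΔT
β − 3α = 1.10×10⁻³ − 5.1×10⁻⁵ = 1.049×10⁻³ /K; ΔT = 40.8 K
ΔV = 1570 × 1.049×10⁻³ × 40.8 = 67.2 mL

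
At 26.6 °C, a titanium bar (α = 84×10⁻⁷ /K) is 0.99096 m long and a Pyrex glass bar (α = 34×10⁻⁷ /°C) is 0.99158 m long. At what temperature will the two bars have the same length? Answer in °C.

T = 151.8 °C

Equal length when α₁L₁ΔT − α₂L₂ΔT = L₂ − L₁ = 6.20×10⁻⁴ m
α₁L₁ = 8.324064×10⁻⁶, α₂L₂ = 3.371372×10⁻⁶ → Δ(αL) = 4.952692×10⁻⁶ m/K
ΔT = 6.20×10⁻⁴ / 4.952692×10⁻⁶ = 125.184 K, so T = 26.6 + 125.184 = 151.784 °C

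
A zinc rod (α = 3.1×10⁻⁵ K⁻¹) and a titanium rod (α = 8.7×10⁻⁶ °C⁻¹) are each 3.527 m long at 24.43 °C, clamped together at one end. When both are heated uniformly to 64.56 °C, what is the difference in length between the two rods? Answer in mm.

3.16 mm

ΔT = 40.13 K
zinc: ΔL = 3.1×10⁻⁵ × 3.527 m × 40.13 = 4.3877×10⁻³ m = 4.3877 mm
titanium: ΔL = 8.7×10⁻⁶ × 3.527 m × 40.13 = 1.2314×10⁻³ m = 1.2314 mm
difference = 4.3877 − 1.2314 = 3.1563 mm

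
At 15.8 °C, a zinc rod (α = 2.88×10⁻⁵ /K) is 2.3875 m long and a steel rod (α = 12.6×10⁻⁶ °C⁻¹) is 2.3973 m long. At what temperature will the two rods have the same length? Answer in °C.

T = 270.0 °C

L₁(1 + α₁ΔT) = L₂(1 + α₂ΔT) ⇒ ΔT = (L₂ − L₁)/(α₁L₁ − α₂L₂)
L₂ − L₁ = 2.3973 − 2.3875 = 9.80×10⁻³ m
α₁L₁ − α₂L₂ = 2.88×10⁻⁵×2.3875 − 12.6×10⁻⁶×2.3973 = 3.855402×10⁻⁵ m/K
ΔT = 9.80×10⁻³ / 3.855402×10⁻⁵ = 254.189 K
T = 15.8 + 254.189 = 269.989 °C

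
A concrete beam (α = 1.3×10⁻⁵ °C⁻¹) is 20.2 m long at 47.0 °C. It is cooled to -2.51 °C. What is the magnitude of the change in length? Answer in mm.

ΔL = 13.0 mm

|ΔT| = |-2.51 − 47.0| = 49.51 K
ΔL = αL₀ΔT = (1.3×10⁻⁵)(20.2)(49.51) = 1.30×10⁻² m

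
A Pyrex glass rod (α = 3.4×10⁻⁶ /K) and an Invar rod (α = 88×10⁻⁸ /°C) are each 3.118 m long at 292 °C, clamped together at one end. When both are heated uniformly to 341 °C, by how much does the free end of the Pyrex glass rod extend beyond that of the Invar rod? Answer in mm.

ΔT = 49 K
Pyrex glass: ΔL = 3.4×10⁻⁶ × 3.118 m × 49 = 5.1946×10⁻⁴ m = 0.51946 mm
Invar: ΔL = 88×10⁻⁸ × 3.118 m × 49 = 1.3445×10⁻⁴ m = 0.13445 mm
difference = 0.51946 − 0.13445 = 0.38501 mm

0.385 mm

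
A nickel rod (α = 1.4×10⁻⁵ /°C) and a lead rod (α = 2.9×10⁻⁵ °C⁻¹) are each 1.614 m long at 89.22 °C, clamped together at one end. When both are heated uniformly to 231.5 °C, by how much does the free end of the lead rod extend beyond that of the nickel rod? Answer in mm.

3.44 mm

ΔT = 142.28 K
nickel: ΔL = 1.4×10⁻⁵ × 1.614 m × 142.28 = 3.2150×10⁻³ m = 3.2150 mm
lead: ΔL = 2.9×10⁻⁵ × 1.614 m × 142.28 = 6.6596×10⁻³ m = 6.6596 mm
difference = 6.6596 − 3.2150 = 3.4446 mm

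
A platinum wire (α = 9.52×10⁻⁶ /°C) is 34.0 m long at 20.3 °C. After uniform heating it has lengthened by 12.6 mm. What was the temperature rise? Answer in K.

ΔL = αL₀ΔT ⇒ ΔT = ΔL / (αL₀)
ΔT = 12.6×10⁻³ m / (9.52×10⁻⁶ × 34.0 m) = 38.927 K

ΔT = 38.9 K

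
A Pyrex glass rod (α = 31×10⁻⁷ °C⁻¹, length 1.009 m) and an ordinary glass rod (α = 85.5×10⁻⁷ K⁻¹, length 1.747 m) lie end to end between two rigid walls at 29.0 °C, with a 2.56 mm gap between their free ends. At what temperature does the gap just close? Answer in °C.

T = 171 °C

α₁L₁ = 3.1279×10⁻⁶ m/K, α₂L₂ = 1.493685×10⁻⁵ m/K → total 1.806475×10⁻⁵ m/K
ΔT = g/(α₁L₁+α₂L₂) = 2.56×10⁻³ / 1.806475×10⁻⁵ = 141.71 K
T = 29.0 + 141.71 = 170.71 °C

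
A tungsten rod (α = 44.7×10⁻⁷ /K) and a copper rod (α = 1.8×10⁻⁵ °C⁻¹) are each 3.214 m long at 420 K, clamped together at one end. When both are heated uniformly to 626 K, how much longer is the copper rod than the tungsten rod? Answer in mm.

8.96 mm

ΔT = 206 K
tungsten: ΔL = 44.7×10⁻⁷ × 3.214 m × 206 = 2.9595×10⁻³ m = 2.9595 mm
copper: ΔL = 1.8×10⁻⁵ × 3.214 m × 206 = 1.1918×10⁻² m = 11.918 mm
difference = 11.918 − 2.9595 = 8.9585 mm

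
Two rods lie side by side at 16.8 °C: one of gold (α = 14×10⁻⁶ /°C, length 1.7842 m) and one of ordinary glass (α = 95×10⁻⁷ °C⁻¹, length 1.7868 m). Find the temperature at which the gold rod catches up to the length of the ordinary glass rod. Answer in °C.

Equal length when α₁L₁ΔT − α₂L₂ΔT = L₂ − L₁ = 2.60×10⁻³ m
α₁L₁ = 2.49788×10⁻⁵, α₂L₂ = 1.69746×10⁻⁵ → Δ(αL) = 8.0042×10⁻⁶ m/K
ΔT = 2.60×10⁻³ / 8.0042×10⁻⁶ = 324.829 K, so T = 16.8 + 324.829 = 341.629 °C

T = 341.6 °C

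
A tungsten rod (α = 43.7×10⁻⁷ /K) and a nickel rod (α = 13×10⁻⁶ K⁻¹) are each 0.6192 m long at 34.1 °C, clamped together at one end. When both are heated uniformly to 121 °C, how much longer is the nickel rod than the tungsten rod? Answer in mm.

ΔT = 86.9 K
tungsten: ΔL = 43.7×10⁻⁷ × 0.6192 m × 86.9 = 2.3514×10⁻⁴ m = 0.23514 mm
nickel: ΔL = 13×10⁻⁶ × 0.6192 m × 86.9 = 6.9951×10⁻⁴ m = 0.69951 mm
difference = 0.69951 − 0.23514 = 0.46437 mm

0.464 mm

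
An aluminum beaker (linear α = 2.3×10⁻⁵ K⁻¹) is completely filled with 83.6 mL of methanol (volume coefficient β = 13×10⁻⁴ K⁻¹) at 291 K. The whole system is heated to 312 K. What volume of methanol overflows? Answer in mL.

The beaker also expands: β_container ≈ 3α = 6.9×10⁻⁵ /K
Net overflow = V₀(β_liq − 3α_cont)ΔT
β − 3α = 1.30×10⁻³ − 6.9×10⁻⁵ = 1.231×10⁻³ /K; ΔT = 21 K
ΔV = 83.6 × 1.231×10⁻³ × 21 = 2.16 mL

2.16 mL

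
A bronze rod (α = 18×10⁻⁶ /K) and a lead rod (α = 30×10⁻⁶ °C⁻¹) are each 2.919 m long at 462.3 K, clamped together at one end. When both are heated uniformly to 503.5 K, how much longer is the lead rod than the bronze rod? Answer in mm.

1.44 mm

ΔT = 41.2 K
bronze: ΔL = 18×10⁻⁶ × 2.919 m × 41.2 = 2.1647×10⁻³ m = 2.1647 mm
lead: ΔL = 30×10⁻⁶ × 2.919 m × 41.2 = 3.6079×10⁻³ m = 3.6079 mm
difference = 3.6079 − 2.1647 = 1.4432 mm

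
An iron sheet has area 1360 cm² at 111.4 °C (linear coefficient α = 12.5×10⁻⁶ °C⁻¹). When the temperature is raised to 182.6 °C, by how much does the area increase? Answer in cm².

ΔA = 2.42 cm²

Area coefficient ≈ 2α; |ΔT| = 71.2 K
ΔA = 2αA₀ΔT = 2(12.5×10⁻⁶)(1360)(71.2) = 2.42 cm²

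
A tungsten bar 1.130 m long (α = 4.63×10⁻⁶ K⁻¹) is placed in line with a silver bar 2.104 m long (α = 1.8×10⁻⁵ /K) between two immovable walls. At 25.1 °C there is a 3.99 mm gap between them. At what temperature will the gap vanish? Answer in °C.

Gap closes when ΔL₁ + ΔL₂ = 3.99 mm = 3.99×10⁻³ m
(α₁L₁ + α₂L₂)ΔT = g
α₁L₁ + α₂L₂ = 4.63×10⁻⁶×1.130 + 1.8×10⁻⁵×2.104 = 4.31039×10⁻⁵ m/K
ΔT = 3.99×10⁻³ / 4.31039×10⁻⁵ = 92.57 K
T = 25.1 + 92.57 = 117.67 °C

T = 118 °C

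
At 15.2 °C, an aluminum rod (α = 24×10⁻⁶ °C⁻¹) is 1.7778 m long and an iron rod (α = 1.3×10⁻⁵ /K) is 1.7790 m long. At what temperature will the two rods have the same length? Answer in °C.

T = 76.61 °C

Equal length when α₁L₁ΔT − α₂L₂ΔT = L₂ − L₁ = 1.20×10⁻³ m
α₁L₁ = 4.26672×10⁻⁵, α₂L₂ = 2.3127×10⁻⁵ → Δ(αL) = 1.95402×10⁻⁵ m/K
ΔT = 1.20×10⁻³ / 1.95402×10⁻⁵ = 61.4119 K, so T = 15.2 + 61.4119 = 76.6119 °C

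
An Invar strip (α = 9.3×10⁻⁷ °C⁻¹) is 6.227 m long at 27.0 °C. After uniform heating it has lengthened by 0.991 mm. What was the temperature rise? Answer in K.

ΔT = 171 K

ΔL = αL₀ΔT ⇒ ΔT = ΔL / (αL₀)
ΔT = 0.991×10⁻³ m / (9.3×10⁻⁷ × 6.227 m) = 171.12 K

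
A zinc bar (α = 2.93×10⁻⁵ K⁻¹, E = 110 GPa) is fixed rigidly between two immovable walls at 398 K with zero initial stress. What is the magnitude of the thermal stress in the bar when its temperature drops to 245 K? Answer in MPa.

σ = 493 MPa

Fully constrained: the free strain ε = αΔT is blocked, so σ = Eε = EαΔT.
|ΔT| = 153 K
σ = 110×10⁹ × 2.93×10⁻⁵ × 153 = 4.93×10⁸ Pa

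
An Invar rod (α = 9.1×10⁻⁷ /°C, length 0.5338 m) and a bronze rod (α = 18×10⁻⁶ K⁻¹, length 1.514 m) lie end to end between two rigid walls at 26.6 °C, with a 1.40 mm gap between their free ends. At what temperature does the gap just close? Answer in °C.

Gap closes when ΔL₁ + ΔL₂ = 1.40 mm = 1.40×10⁻³ m
(α₁L₁ + α₂L₂)ΔT = g
α₁L₁ + α₂L₂ = 9.1×10⁻⁷×0.5338 + 18×10⁻⁶×1.514 = 2.7737758×10⁻⁵ m/K
ΔT = 1.40×10⁻³ / 2.7737758×10⁻⁵ = 50.473 K
T = 26.6 + 50.473 = 77.073 °C

T = 77.1 °C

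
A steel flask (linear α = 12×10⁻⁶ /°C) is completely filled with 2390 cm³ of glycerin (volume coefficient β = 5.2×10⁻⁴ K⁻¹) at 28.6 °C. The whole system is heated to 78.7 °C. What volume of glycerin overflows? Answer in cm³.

58.0 cm³

The flask also expands: β_container ≈ 3α = 3.6×10⁻⁵ /K
Net overflow = V₀(β_liq − 3α_cont)ΔT
β − 3α = 5.20×10⁻⁴ − 3.6×10⁻⁵ = 4.84×10⁻⁴ /K; ΔT = 50.1 K
ΔV = 2390 × 4.84×10⁻⁴ × 50.1 = 58.0 cm³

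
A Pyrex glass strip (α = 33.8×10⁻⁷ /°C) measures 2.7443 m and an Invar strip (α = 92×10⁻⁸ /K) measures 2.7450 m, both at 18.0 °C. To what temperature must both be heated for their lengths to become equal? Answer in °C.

T = 121.7 °C

Equal length when α₁L₁ΔT − α₂L₂ΔT = L₂ − L₁ = 7.00×10⁻⁴ m
α₁L₁ = 9.275734×10⁻⁶, α₂L₂ = 2.5254×10⁻⁶ → Δ(αL) = 6.750334×10⁻⁶ m/K
ΔT = 7.00×10⁻⁴ / 6.750334×10⁻⁶ = 103.699 K, so T = 18.0 + 103.699 = 121.699 °C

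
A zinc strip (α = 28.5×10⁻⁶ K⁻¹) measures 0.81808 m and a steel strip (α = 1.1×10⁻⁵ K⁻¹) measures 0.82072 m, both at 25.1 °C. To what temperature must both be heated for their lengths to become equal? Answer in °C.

L₁(1 + α₁ΔT) = L₂(1 + α₂ΔT) ⇒ ΔT = (L₂ − L₁)/(α₁L₁ − α₂L₂)
L₂ − L₁ = 0.82072 − 0.81808 = 2.64×10⁻³ m
α₁L₁ − α₂L₂ = 28.5×10⁻⁶×0.81808 − 1.1×10⁻⁵×0.82072 = 1.428736×10⁻⁵ m/K
ΔT = 2.64×10⁻³ / 1.428736×10⁻⁵ = 184.779 K
T = 25.1 + 184.779 = 209.879 °C

T = 209.9 °C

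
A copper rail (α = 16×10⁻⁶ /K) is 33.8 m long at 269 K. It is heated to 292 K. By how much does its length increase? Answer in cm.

|ΔT| = |292 − 269| = 23 K
ΔL = αL₀ΔT = (16×10⁻⁶)(33.8)(23) = 1.24×10⁻² m

ΔL = 1.24 cm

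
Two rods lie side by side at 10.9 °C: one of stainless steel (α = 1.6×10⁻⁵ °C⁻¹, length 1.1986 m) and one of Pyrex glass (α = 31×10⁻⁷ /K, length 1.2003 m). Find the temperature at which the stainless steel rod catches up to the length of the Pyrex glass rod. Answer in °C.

L₁(1 + α₁ΔT) = L₂(1 + α₂ΔT) ⇒ ΔT = (L₂ − L₁)/(α₁L₁ − α₂L₂)
L₂ − L₁ = 1.2003 − 1.1986 = 1.70×10⁻³ m
α₁L₁ − α₂L₂ = 1.6×10⁻⁵×1.1986 − 31×10⁻⁷×1.2003 = 1.545667×10⁻⁵ m/K
ΔT = 1.70×10⁻³ / 1.545667×10⁻⁵ = 109.985 K
T = 10.9 + 109.985 = 120.885 °C

T = 120.9 °C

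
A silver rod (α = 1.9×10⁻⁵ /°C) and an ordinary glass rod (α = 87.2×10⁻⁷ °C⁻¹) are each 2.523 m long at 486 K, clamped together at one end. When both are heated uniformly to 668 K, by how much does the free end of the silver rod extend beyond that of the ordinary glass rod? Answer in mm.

ΔT = 182 K
silver: ΔL = 1.9×10⁻⁵ × 2.523 m × 182 = 8.7245×10⁻³ m = 8.7245 mm
ordinary glass: ΔL = 87.2×10⁻⁷ × 2.523 m × 182 = 4.0041×10⁻³ m = 4.0041 mm
difference = 8.7245 − 4.0041 = 4.7204 mm

4.72 mm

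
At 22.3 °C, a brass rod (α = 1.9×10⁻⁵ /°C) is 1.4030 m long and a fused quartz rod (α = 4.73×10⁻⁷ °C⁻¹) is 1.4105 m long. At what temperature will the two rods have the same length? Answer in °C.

Equal length when α₁L₁ΔT − α₂L₂ΔT = L₂ − L₁ = 7.50×10⁻³ m
α₁L₁ = 2.6657×10⁻⁵, α₂L₂ = 6.671665×10⁻⁷ → Δ(αL) = 2.59898335×10⁻⁵ m/K
ΔT = 7.50×10⁻³ / 2.59898335×10⁻⁵ = 288.574 K, so T = 22.3 + 288.574 = 310.874 °C

T = 310.9 °C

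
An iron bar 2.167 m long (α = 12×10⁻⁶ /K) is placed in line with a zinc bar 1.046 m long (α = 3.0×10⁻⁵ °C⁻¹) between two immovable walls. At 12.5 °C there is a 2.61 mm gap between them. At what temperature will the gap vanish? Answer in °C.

T = 58.0 °C

α₁L₁ = 2.6004×10⁻⁵ m/K, α₂L₂ = 3.138×10⁻⁵ m/K → total 5.7384×10⁻⁵ m/K
ΔT = g/(α₁L₁+α₂L₂) = 2.61×10⁻³ / 5.7384×10⁻⁵ = 45.483 K
T = 12.5 + 45.483 = 57.983 °C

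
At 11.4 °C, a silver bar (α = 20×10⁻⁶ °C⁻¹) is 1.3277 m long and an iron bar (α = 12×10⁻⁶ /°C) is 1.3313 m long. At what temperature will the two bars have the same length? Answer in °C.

Equal length when α₁L₁ΔT − α₂L₂ΔT = L₂ − L₁ = 3.60×10⁻³ m
α₁L₁ = 2.6554×10⁻⁵, α₂L₂ = 1.59756×10⁻⁵ → Δ(αL) = 1.05784×10⁻⁵ m/K
ΔT = 3.60×10⁻³ / 1.05784×10⁻⁵ = 340.316 K, so T = 11.4 + 340.316 = 351.716 °C

T = 351.7 °C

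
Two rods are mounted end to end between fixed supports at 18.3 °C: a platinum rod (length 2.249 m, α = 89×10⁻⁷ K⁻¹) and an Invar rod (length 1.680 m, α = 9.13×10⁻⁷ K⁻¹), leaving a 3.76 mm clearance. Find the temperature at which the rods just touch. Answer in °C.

α₁L₁ = 2.00161×10⁻⁵ m/K, α₂L₂ = 1.53384×10⁻⁶ m/K → total 2.154994×10⁻⁵ m/K
ΔT = g/(α₁L₁+α₂L₂) = 3.76×10⁻³ / 2.154994×10⁻⁵ = 174.48 K
T = 18.3 + 174.48 = 192.78 °C

T = 193 °C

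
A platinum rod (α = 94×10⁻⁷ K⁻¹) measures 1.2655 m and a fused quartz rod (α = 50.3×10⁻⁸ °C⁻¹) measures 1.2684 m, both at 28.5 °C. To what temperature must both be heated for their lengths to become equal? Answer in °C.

T = 286.1 °C

L₁(1 + α₁ΔT) = L₂(1 + α₂ΔT) ⇒ ΔT = (L₂ − L₁)/(α₁L₁ − α₂L₂)
L₂ − L₁ = 1.2684 − 1.2655 = 2.90×10⁻³ m
α₁L₁ − α₂L₂ = 94×10⁻⁷×1.2655 − 50.3×10⁻⁸×1.2684 = 1.12576948×10⁻⁵ m/K
ΔT = 2.90×10⁻³ / 1.12576948×10⁻⁵ = 257.602 K
T = 28.5 + 257.602 = 286.102 °C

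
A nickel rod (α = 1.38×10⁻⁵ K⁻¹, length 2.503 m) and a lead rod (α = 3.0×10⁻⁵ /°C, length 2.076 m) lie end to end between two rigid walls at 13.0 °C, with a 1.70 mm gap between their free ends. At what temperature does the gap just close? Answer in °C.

T = 30.6 °C

α₁L₁ = 3.45414×10⁻⁵ m/K, α₂L₂ = 6.228×10⁻⁵ m/K → total 9.68214×10⁻⁵ m/K
ΔT = g/(α₁L₁+α₂L₂) = 1.70×10⁻³ / 9.68214×10⁻⁵ = 17.558 K
T = 13.0 + 17.558 = 30.558 °C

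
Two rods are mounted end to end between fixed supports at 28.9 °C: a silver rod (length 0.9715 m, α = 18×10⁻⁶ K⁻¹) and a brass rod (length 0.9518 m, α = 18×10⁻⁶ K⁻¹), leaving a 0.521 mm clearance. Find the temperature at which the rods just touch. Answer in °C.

T = 43.9 °C

Gap closes when ΔL₁ + ΔL₂ = 0.521 mm = 5.21×10⁻⁴ m
(α₁L₁ + α₂L₂)ΔT = g
α₁L₁ + α₂L₂ = 18×10⁻⁶×0.9715 + 18×10⁻⁶×0.9518 = 3.46194×10⁻⁵ m/K
ΔT = 5.21×10⁻⁴ / 3.46194×10⁻⁵ = 15.049 K
T = 28.9 + 15.049 = 43.949 °C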